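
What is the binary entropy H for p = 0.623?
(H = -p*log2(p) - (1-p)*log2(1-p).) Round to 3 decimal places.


H = -0.623*log2(0.623) - 0.377*log2(0.377) = 0.956.

0.956


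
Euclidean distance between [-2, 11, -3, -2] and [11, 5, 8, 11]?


d = sqrt(sum of squared differences). (-2-11)^2=169, (11-5)^2=36, (-3-8)^2=121, (-2-11)^2=169. Sum = 495.

sqrt(495)


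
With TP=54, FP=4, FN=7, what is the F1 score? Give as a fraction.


Precision = 54/58 = 27/29. Recall = 54/61 = 54/61. F1 = 2*P*R/(P+R) = 108/119.

108/119


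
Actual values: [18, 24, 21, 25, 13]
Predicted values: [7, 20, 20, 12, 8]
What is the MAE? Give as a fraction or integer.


MAE = (1/5) * (|18-7|=11 + |24-20|=4 + |21-20|=1 + |25-12|=13 + |13-8|=5). Sum = 34. MAE = 34/5.

34/5


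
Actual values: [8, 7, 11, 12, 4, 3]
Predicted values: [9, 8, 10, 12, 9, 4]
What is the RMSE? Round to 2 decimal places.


MSE = 4.8333. RMSE = sqrt(4.8333) = 2.20.

2.20


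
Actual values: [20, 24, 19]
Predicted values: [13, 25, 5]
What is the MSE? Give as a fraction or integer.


MSE = (1/3) * ((20-13)^2=49 + (24-25)^2=1 + (19-5)^2=196). Sum = 246. MSE = 82.

82


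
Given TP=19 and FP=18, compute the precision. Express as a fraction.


Precision = TP / (TP + FP) = 19 / 37 = 19/37.

19/37


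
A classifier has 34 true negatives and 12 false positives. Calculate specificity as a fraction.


Specificity = TN / (TN + FP) = 34 / 46 = 17/23.

17/23


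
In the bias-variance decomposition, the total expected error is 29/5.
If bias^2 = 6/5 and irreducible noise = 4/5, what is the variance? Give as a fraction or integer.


Total error = bias^2 + variance + irreducible noise. So variance = 29/5 - 6/5 - 4/5 = 19/5.

19/5


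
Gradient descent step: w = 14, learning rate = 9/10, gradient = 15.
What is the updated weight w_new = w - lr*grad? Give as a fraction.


w_new = 14 - 9/10 * 15 = 14 - 27/2 = 1/2.

1/2


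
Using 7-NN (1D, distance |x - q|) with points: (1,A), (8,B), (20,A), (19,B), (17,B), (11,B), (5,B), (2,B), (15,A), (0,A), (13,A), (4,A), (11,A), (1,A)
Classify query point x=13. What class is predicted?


Distances: |1-13|=12, |8-13|=5, |20-13|=7, |19-13|=6, |17-13|=4, |11-13|=2, |5-13|=8, |2-13|=11, |15-13|=2, |0-13|=13, |13-13|=0, |4-13|=9, |11-13|=2, |1-13|=12. 7 nearest: (13,A), (15,A), (11,A), (11,B), (17,B), (8,B), (19,B). Counts: {'A': 3, 'B': 4}. Majority class: B.

B


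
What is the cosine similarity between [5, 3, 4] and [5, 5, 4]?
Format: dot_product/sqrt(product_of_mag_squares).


dot = 56. |a|^2 = 50, |b|^2 = 66. cos = 56/sqrt(3300).

56/sqrt(3300)


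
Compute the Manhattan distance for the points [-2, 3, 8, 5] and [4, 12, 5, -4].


d = sum of absolute differences: |-2-4|=6 + |3-12|=9 + |8-5|=3 + |5--4|=9 = 27.

27


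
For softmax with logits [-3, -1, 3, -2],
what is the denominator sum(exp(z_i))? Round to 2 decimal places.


Denom = e^-3=0.0498 + e^-1=0.3679 + e^3=20.0855 + e^-2=0.1353. Sum = 20.6385, which rounds to 20.64.

20.64


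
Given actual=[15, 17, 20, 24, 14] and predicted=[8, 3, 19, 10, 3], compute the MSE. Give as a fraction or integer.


MSE = (1/5) * ((15-8)^2=49 + (17-3)^2=196 + (20-19)^2=1 + (24-10)^2=196 + (14-3)^2=121). Sum = 563. MSE = 563/5.

563/5


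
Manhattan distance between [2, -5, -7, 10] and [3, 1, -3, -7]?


d = sum of absolute differences: |2-3|=1 + |-5-1|=6 + |-7--3|=4 + |10--7|=17 = 28.

28


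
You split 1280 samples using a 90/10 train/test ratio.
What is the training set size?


Test set = 1280 * 10% = 128. Training set = 1280 - 128 = 1152.

1152


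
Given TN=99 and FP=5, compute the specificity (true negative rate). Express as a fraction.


Specificity = TN / (TN + FP) = 99 / 104 = 99/104.

99/104


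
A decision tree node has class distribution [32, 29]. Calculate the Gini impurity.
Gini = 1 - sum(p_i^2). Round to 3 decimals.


Total = 61. Proportions: 32/61, 29/61. sum(p_i^2) = 0.5012. Gini = 1 - 0.5012 = 0.4988, which rounds to 0.499.

0.499


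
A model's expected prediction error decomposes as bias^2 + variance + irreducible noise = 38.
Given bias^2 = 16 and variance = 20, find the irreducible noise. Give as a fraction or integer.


Total error = bias^2 + variance + irreducible noise. So irreducible noise = 38 - 16 - 20 = 2.

2


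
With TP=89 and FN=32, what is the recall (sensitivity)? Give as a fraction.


Recall = TP / (TP + FN) = 89 / 121 = 89/121.

89/121


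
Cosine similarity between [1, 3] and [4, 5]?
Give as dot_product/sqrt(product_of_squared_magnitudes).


dot = 19. |a|^2 = 10, |b|^2 = 41. cos = 19/sqrt(410).

19/sqrt(410)


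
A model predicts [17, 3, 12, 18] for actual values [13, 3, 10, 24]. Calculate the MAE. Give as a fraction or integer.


MAE = (1/4) * (|13-17|=4 + |3-3|=0 + |10-12|=2 + |24-18|=6). Sum = 12. MAE = 3.

3


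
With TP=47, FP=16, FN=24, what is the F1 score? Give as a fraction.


Precision = 47/63 = 47/63. Recall = 47/71 = 47/71. F1 = 2*P*R/(P+R) = 47/67.

47/67


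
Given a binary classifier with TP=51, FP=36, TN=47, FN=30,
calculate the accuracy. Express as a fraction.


Accuracy = (TP + TN) / (TP + TN + FP + FN) = (51 + 47) / 164 = 49/82.

49/82


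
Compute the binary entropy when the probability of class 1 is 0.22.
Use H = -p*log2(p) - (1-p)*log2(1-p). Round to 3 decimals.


H = -0.22*log2(0.22) - 0.78*log2(0.78) = 0.760.

0.760


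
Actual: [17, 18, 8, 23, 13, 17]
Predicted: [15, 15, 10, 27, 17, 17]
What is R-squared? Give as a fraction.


Mean(y) = 16. SS_res = 49. SS_tot = 128. R^2 = 1 - 49/(128) = 79/128.

79/128


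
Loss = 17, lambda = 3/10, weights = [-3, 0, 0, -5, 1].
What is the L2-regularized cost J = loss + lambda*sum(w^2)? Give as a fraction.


L2 sq norm = sum(w^2) = 35. J = 17 + 3/10 * 35 = 55/2.

55/2


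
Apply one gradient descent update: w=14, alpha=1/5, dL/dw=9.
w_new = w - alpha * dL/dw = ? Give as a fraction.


w_new = 14 - 1/5 * 9 = 14 - 9/5 = 61/5.

61/5


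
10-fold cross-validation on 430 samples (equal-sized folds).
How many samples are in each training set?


Each validation fold has 430/10 = 43 samples. Training set = 430 - 43 = 387.

387


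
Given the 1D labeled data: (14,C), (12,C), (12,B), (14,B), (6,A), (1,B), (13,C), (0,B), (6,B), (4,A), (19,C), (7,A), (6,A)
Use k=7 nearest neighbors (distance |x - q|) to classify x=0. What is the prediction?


Distances: |14-0|=14, |12-0|=12, |12-0|=12, |14-0|=14, |6-0|=6, |1-0|=1, |13-0|=13, |0-0|=0, |6-0|=6, |4-0|=4, |19-0|=19, |7-0|=7, |6-0|=6. 7 nearest: (0,B), (1,B), (4,A), (6,A), (6,A), (6,B), (7,A). Counts: {'B': 3, 'A': 4}. Majority class: A.

A


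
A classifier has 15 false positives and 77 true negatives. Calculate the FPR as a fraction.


FPR = FP / (FP + TN) = 15 / 92 = 15/92.

15/92


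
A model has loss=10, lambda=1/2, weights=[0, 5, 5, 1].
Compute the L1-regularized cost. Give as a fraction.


L1 norm = sum(|w|) = 11. J = 10 + 1/2 * 11 = 31/2.

31/2


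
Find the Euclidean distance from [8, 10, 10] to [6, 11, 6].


d = sqrt(sum of squared differences). (8-6)^2=4, (10-11)^2=1, (10-6)^2=16. Sum = 21.

sqrt(21)


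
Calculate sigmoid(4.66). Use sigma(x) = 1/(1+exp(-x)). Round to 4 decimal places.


sigma(4.66) = 1/(1+e^(-4.66)) = 1/(1+0.009466) = 1/1.009466 = 0.9906.

0.9906


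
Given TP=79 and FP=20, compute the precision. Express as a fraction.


Precision = TP / (TP + FP) = 79 / 99 = 79/99.

79/99


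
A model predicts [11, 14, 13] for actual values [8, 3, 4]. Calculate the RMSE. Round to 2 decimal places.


MSE = 70.3333. RMSE = sqrt(70.3333) = 8.39.

8.39


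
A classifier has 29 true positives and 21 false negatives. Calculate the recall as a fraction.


Recall = TP / (TP + FN) = 29 / 50 = 29/50.

29/50


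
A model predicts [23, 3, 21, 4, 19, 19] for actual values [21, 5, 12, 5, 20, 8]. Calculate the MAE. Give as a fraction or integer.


MAE = (1/6) * (|21-23|=2 + |5-3|=2 + |12-21|=9 + |5-4|=1 + |20-19|=1 + |8-19|=11). Sum = 26. MAE = 13/3.

13/3


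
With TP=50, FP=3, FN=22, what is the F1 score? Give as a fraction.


Precision = 50/53 = 50/53. Recall = 50/72 = 25/36. F1 = 2*P*R/(P+R) = 4/5.

4/5


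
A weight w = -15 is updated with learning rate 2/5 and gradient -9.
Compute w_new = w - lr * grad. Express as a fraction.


w_new = -15 - 2/5 * -9 = -15 - -18/5 = -57/5.

-57/5


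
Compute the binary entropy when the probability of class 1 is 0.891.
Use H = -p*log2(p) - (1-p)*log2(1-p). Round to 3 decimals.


H = -0.891*log2(0.891) - 0.109*log2(0.109) = 0.497.

0.497


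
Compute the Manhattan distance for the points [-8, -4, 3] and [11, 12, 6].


d = sum of absolute differences: |-8-11|=19 + |-4-12|=16 + |3-6|=3 = 38.

38


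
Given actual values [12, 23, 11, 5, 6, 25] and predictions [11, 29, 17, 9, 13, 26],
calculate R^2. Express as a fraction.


Mean(y) = 41/3. SS_res = 139. SS_tot = 1078/3. R^2 = 1 - 139/(1078/3) = 661/1078.

661/1078


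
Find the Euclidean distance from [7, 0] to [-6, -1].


d = sqrt(sum of squared differences). (7--6)^2=169, (0--1)^2=1. Sum = 170.

sqrt(170)


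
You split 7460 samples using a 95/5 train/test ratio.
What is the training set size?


Test set = 7460 * 5% = 373. Training set = 7460 - 373 = 7087.

7087


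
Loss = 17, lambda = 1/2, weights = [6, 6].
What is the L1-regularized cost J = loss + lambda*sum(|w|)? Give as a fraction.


L1 norm = sum(|w|) = 12. J = 17 + 1/2 * 12 = 23.

23


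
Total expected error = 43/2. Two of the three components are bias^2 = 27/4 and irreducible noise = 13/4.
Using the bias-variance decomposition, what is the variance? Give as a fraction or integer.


Total error = bias^2 + variance + irreducible noise. So variance = 43/2 - 27/4 - 13/4 = 23/2.

23/2


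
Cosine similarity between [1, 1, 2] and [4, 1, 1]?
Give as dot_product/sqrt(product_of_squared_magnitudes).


dot = 7. |a|^2 = 6, |b|^2 = 18. cos = 7/sqrt(108).

7/sqrt(108)


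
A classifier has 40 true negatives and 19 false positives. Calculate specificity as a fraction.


Specificity = TN / (TN + FP) = 40 / 59 = 40/59.

40/59


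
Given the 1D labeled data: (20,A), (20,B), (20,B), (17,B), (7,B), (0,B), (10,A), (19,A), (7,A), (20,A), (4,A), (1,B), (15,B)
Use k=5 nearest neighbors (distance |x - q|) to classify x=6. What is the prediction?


Distances: |20-6|=14, |20-6|=14, |20-6|=14, |17-6|=11, |7-6|=1, |0-6|=6, |10-6|=4, |19-6|=13, |7-6|=1, |20-6|=14, |4-6|=2, |1-6|=5, |15-6|=9. 5 nearest: (7,A), (7,B), (4,A), (10,A), (1,B). Counts: {'A': 3, 'B': 2}. Majority class: A.

A


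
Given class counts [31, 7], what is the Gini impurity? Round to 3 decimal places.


Total = 38. Proportions: 31/38, 7/38. sum(p_i^2) = 0.6994. Gini = 1 - 0.6994 = 0.3006, which rounds to 0.301.

0.301


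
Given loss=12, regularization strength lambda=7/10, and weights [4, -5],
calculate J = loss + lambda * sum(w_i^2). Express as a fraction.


L2 sq norm = sum(w^2) = 41. J = 12 + 7/10 * 41 = 407/10.

407/10


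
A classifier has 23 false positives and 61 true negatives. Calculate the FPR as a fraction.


FPR = FP / (FP + TN) = 23 / 84 = 23/84.

23/84


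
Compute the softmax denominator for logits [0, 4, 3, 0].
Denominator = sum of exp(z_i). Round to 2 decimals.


Denom = e^0=1.0000 + e^4=54.5982 + e^3=20.0855 + e^0=1.0000. Sum = 76.6837, which rounds to 76.68.

76.68


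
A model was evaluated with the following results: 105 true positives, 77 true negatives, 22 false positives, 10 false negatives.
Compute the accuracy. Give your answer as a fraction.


Accuracy = (TP + TN) / (TP + TN + FP + FN) = (105 + 77) / 214 = 91/107.

91/107


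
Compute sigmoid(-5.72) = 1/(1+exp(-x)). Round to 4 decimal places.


sigma(-5.72) = 1/(1+e^(5.72)) = 1/(1+304.904923) = 1/305.904923 = 0.0033.

0.0033


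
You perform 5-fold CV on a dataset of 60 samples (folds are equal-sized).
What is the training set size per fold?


Each validation fold has 60/5 = 12 samples. Training set = 60 - 12 = 48.

48


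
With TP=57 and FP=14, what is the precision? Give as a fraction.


Precision = TP / (TP + FP) = 57 / 71 = 57/71.

57/71


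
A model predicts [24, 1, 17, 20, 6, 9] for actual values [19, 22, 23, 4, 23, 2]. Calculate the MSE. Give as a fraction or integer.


MSE = (1/6) * ((19-24)^2=25 + (22-1)^2=441 + (23-17)^2=36 + (4-20)^2=256 + (23-6)^2=289 + (2-9)^2=49). Sum = 1096. MSE = 548/3.

548/3


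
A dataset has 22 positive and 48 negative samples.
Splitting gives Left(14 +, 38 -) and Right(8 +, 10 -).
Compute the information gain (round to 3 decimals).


H(parent) = 0.8981. H(left) = 0.8404, H(right) = 0.9911. Weighted = (52/70)*0.8404 + (18/70)*0.9911 = 0.8792. IG = 0.8981 - 0.8792 = 0.0189, which rounds to 0.019.

0.019


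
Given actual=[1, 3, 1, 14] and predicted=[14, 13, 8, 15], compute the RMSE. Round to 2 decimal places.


MSE = 79.7500. RMSE = sqrt(79.7500) = 8.93.

8.93


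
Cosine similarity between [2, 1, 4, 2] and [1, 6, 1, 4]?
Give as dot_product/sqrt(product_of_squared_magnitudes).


dot = 20. |a|^2 = 25, |b|^2 = 54. cos = 20/sqrt(1350).

20/sqrt(1350)


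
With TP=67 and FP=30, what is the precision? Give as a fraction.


Precision = TP / (TP + FP) = 67 / 97 = 67/97.

67/97


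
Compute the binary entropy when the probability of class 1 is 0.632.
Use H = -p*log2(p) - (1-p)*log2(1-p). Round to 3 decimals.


H = -0.632*log2(0.632) - 0.368*log2(0.368) = 0.949.

0.949


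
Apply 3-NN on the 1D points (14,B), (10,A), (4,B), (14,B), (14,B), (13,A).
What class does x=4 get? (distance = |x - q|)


Distances: |14-4|=10, |10-4|=6, |4-4|=0, |14-4|=10, |14-4|=10, |13-4|=9. 3 nearest: (4,B), (10,A), (13,A). Counts: {'B': 1, 'A': 2}. Majority class: A.

A


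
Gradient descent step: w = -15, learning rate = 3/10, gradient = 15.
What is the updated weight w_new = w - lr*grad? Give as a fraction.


w_new = -15 - 3/10 * 15 = -15 - 9/2 = -39/2.

-39/2


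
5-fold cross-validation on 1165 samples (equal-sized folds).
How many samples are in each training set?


Each validation fold has 1165/5 = 233 samples. Training set = 1165 - 233 = 932.

932


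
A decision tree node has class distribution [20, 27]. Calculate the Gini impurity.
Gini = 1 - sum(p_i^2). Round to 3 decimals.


Total = 47. Proportions: 20/47, 27/47. sum(p_i^2) = 0.5111. Gini = 1 - 0.5111 = 0.4889, which rounds to 0.489.

0.489


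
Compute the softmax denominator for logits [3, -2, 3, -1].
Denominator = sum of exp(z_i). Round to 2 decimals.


Denom = e^3=20.0855 + e^-2=0.1353 + e^3=20.0855 + e^-1=0.3679. Sum = 40.6742, which rounds to 40.67.

40.67


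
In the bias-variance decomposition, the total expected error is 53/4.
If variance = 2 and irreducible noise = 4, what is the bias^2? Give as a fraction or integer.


Total error = bias^2 + variance + irreducible noise. So bias^2 = 53/4 - 2 - 4 = 29/4.

29/4


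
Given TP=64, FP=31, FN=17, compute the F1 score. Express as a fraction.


Precision = 64/95 = 64/95. Recall = 64/81 = 64/81. F1 = 2*P*R/(P+R) = 8/11.

8/11


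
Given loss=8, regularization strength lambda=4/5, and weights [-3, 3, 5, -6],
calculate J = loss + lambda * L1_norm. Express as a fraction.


L1 norm = sum(|w|) = 17. J = 8 + 4/5 * 17 = 108/5.

108/5


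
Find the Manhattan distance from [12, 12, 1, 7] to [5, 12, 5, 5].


d = sum of absolute differences: |12-5|=7 + |12-12|=0 + |1-5|=4 + |7-5|=2 = 13.

13


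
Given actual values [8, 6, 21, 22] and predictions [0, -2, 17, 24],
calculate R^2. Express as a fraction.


Mean(y) = 57/4. SS_res = 148. SS_tot = 851/4. R^2 = 1 - 148/(851/4) = 7/23.

7/23


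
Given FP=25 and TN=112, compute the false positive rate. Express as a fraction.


FPR = FP / (FP + TN) = 25 / 137 = 25/137.

25/137


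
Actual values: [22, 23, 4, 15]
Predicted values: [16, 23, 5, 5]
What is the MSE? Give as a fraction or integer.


MSE = (1/4) * ((22-16)^2=36 + (23-23)^2=0 + (4-5)^2=1 + (15-5)^2=100). Sum = 137. MSE = 137/4.

137/4


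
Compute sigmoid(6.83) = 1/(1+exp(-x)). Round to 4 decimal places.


sigma(6.83) = 1/(1+e^(-6.83)) = 1/(1+0.001081) = 1/1.001081 = 0.9989.

0.9989


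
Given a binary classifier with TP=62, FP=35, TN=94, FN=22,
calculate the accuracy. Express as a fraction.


Accuracy = (TP + TN) / (TP + TN + FP + FN) = (62 + 94) / 213 = 52/71.

52/71


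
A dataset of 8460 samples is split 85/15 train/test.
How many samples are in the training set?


Test set = 8460 * 15% = 1269. Training set = 8460 - 1269 = 7191.

7191


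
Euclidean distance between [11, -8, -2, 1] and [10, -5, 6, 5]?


d = sqrt(sum of squared differences). (11-10)^2=1, (-8--5)^2=9, (-2-6)^2=64, (1-5)^2=16. Sum = 90.

sqrt(90)


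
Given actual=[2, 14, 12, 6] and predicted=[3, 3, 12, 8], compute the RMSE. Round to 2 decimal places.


MSE = 31.5000. RMSE = sqrt(31.5000) = 5.61.

5.61


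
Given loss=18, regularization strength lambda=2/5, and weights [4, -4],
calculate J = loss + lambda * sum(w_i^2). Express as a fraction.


L2 sq norm = sum(w^2) = 32. J = 18 + 2/5 * 32 = 154/5.

154/5


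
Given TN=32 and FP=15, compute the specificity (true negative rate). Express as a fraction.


Specificity = TN / (TN + FP) = 32 / 47 = 32/47.

32/47


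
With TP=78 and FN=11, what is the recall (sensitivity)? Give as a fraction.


Recall = TP / (TP + FN) = 78 / 89 = 78/89.

78/89


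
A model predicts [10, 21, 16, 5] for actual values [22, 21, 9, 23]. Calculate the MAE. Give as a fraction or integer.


MAE = (1/4) * (|22-10|=12 + |21-21|=0 + |9-16|=7 + |23-5|=18). Sum = 37. MAE = 37/4.

37/4


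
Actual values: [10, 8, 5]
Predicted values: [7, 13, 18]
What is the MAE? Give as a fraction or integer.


MAE = (1/3) * (|10-7|=3 + |8-13|=5 + |5-18|=13). Sum = 21. MAE = 7.

7


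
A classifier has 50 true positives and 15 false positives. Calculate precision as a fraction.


Precision = TP / (TP + FP) = 50 / 65 = 10/13.

10/13


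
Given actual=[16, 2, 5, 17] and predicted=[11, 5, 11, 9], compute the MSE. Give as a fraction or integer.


MSE = (1/4) * ((16-11)^2=25 + (2-5)^2=9 + (5-11)^2=36 + (17-9)^2=64). Sum = 134. MSE = 67/2.

67/2


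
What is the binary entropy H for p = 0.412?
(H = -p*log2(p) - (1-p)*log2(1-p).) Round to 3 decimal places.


H = -0.412*log2(0.412) - 0.588*log2(0.588) = 0.978.

0.978


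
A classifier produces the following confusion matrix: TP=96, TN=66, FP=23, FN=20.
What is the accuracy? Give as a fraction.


Accuracy = (TP + TN) / (TP + TN + FP + FN) = (96 + 66) / 205 = 162/205.

162/205


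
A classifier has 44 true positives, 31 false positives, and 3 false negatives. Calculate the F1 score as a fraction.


Precision = 44/75 = 44/75. Recall = 44/47 = 44/47. F1 = 2*P*R/(P+R) = 44/61.

44/61


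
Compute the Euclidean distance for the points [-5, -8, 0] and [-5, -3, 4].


d = sqrt(sum of squared differences). (-5--5)^2=0, (-8--3)^2=25, (0-4)^2=16. Sum = 41.

sqrt(41)


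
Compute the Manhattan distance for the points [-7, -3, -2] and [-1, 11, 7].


d = sum of absolute differences: |-7--1|=6 + |-3-11|=14 + |-2-7|=9 = 29.

29


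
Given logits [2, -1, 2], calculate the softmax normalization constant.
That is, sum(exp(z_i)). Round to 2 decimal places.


Denom = e^2=7.3891 + e^-1=0.3679 + e^2=7.3891. Sum = 15.1461, which rounds to 15.15.

15.15


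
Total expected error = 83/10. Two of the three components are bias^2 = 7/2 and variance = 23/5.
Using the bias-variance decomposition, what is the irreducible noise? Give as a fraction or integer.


Total error = bias^2 + variance + irreducible noise. So irreducible noise = 83/10 - 7/2 - 23/5 = 1/5.

1/5


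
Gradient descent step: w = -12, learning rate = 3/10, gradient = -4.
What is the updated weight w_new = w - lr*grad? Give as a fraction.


w_new = -12 - 3/10 * -4 = -12 - -6/5 = -54/5.

-54/5


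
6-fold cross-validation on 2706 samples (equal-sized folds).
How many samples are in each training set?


Each validation fold has 2706/6 = 451 samples. Training set = 2706 - 451 = 2255.

2255


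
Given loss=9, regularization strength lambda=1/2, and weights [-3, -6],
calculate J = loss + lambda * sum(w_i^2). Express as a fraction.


L2 sq norm = sum(w^2) = 45. J = 9 + 1/2 * 45 = 63/2.

63/2


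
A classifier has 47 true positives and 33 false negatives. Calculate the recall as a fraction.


Recall = TP / (TP + FN) = 47 / 80 = 47/80.

47/80


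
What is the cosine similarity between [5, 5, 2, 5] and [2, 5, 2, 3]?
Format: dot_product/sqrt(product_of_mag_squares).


dot = 54. |a|^2 = 79, |b|^2 = 42. cos = 54/sqrt(3318).

54/sqrt(3318)


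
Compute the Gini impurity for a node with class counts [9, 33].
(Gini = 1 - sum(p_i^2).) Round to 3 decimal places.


Total = 42. Proportions: 9/42, 33/42. sum(p_i^2) = 0.6633. Gini = 1 - 0.6633 = 0.3367, which rounds to 0.337.

0.337


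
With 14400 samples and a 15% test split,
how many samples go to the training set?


Test set = 14400 * 15% = 2160. Training set = 14400 - 2160 = 12240.

12240


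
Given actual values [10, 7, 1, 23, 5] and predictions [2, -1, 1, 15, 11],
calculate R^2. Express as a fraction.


Mean(y) = 46/5. SS_res = 228. SS_tot = 1404/5. R^2 = 1 - 228/(1404/5) = 22/117.

22/117


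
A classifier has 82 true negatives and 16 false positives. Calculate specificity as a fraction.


Specificity = TN / (TN + FP) = 82 / 98 = 41/49.

41/49


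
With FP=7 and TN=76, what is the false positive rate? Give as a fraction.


FPR = FP / (FP + TN) = 7 / 83 = 7/83.

7/83


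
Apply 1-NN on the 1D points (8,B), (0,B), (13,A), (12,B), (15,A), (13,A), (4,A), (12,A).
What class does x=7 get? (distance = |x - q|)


Distances: |8-7|=1, |0-7|=7, |13-7|=6, |12-7|=5, |15-7|=8, |13-7|=6, |4-7|=3, |12-7|=5. 1 nearest: (8,B). Counts: {'B': 1}. Majority class: B.

B


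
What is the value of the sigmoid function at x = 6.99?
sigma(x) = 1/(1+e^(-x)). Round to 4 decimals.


sigma(6.99) = 1/(1+e^(-6.99)) = 1/(1+0.000921) = 1/1.000921 = 0.9991.

0.9991


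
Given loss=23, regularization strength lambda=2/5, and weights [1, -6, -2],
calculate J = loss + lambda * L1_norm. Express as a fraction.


L1 norm = sum(|w|) = 9. J = 23 + 2/5 * 9 = 133/5.

133/5


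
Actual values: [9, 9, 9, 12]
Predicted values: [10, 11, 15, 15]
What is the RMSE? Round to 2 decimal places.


MSE = 12.5000. RMSE = sqrt(12.5000) = 3.54.

3.54


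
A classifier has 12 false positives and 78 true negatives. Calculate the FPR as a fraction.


FPR = FP / (FP + TN) = 12 / 90 = 2/15.

2/15


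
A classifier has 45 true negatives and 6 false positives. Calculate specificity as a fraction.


Specificity = TN / (TN + FP) = 45 / 51 = 15/17.

15/17


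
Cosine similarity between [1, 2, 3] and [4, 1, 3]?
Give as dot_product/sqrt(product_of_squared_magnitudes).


dot = 15. |a|^2 = 14, |b|^2 = 26. cos = 15/sqrt(364).

15/sqrt(364)


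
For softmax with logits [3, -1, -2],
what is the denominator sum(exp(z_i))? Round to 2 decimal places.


Denom = e^3=20.0855 + e^-1=0.3679 + e^-2=0.1353. Sum = 20.5887, which rounds to 20.59.

20.59


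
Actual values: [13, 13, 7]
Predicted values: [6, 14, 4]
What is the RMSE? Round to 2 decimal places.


MSE = 19.6667. RMSE = sqrt(19.6667) = 4.43.

4.43


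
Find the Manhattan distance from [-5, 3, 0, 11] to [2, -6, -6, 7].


d = sum of absolute differences: |-5-2|=7 + |3--6|=9 + |0--6|=6 + |11-7|=4 = 26.

26


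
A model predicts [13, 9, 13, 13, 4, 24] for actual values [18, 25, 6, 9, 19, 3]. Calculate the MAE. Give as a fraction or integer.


MAE = (1/6) * (|18-13|=5 + |25-9|=16 + |6-13|=7 + |9-13|=4 + |19-4|=15 + |3-24|=21). Sum = 68. MAE = 34/3.

34/3


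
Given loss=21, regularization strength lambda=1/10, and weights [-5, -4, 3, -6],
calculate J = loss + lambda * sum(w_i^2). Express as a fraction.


L2 sq norm = sum(w^2) = 86. J = 21 + 1/10 * 86 = 148/5.

148/5


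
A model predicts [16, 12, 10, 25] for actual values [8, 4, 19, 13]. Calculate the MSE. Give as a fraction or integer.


MSE = (1/4) * ((8-16)^2=64 + (4-12)^2=64 + (19-10)^2=81 + (13-25)^2=144). Sum = 353. MSE = 353/4.

353/4


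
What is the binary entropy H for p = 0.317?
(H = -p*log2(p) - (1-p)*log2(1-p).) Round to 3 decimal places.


H = -0.317*log2(0.317) - 0.683*log2(0.683) = 0.901.

0.901


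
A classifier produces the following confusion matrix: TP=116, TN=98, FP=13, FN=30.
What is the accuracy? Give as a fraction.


Accuracy = (TP + TN) / (TP + TN + FP + FN) = (116 + 98) / 257 = 214/257.

214/257


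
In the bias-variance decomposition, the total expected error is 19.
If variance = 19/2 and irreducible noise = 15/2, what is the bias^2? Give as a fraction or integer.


Total error = bias^2 + variance + irreducible noise. So bias^2 = 19 - 19/2 - 15/2 = 2.

2


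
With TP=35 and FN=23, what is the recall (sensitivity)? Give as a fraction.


Recall = TP / (TP + FN) = 35 / 58 = 35/58.

35/58


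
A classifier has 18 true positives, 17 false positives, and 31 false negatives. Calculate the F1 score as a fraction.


Precision = 18/35 = 18/35. Recall = 18/49 = 18/49. F1 = 2*P*R/(P+R) = 3/7.

3/7


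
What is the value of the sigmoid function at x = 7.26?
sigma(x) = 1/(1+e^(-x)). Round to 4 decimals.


sigma(7.26) = 1/(1+e^(-7.26)) = 1/(1+0.000703) = 1/1.000703 = 0.9993.

0.9993


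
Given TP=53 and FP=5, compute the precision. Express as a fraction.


Precision = TP / (TP + FP) = 53 / 58 = 53/58.

53/58


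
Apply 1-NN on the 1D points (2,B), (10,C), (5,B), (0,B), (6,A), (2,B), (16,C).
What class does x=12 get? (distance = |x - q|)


Distances: |2-12|=10, |10-12|=2, |5-12|=7, |0-12|=12, |6-12|=6, |2-12|=10, |16-12|=4. 1 nearest: (10,C). Counts: {'C': 1}. Majority class: C.

C


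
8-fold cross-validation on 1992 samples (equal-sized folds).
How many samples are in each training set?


Each validation fold has 1992/8 = 249 samples. Training set = 1992 - 249 = 1743.

1743


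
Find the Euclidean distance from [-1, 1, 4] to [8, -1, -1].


d = sqrt(sum of squared differences). (-1-8)^2=81, (1--1)^2=4, (4--1)^2=25. Sum = 110.

sqrt(110)


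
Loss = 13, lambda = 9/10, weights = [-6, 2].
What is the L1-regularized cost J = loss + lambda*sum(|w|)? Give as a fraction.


L1 norm = sum(|w|) = 8. J = 13 + 9/10 * 8 = 101/5.

101/5


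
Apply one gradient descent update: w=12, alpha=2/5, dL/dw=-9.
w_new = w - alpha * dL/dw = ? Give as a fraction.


w_new = 12 - 2/5 * -9 = 12 - -18/5 = 78/5.

78/5


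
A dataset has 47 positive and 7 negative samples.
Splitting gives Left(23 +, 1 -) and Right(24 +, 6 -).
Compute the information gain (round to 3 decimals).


H(parent) = 0.5564. H(left) = 0.2499, H(right) = 0.7219. Weighted = (24/54)*0.2499 + (30/54)*0.7219 = 0.5121. IG = 0.5564 - 0.5121 = 0.0443, which rounds to 0.044.

0.044


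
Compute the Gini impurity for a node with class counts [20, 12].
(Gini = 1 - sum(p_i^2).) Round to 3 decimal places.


Total = 32. Proportions: 20/32, 12/32. sum(p_i^2) = 0.5312. Gini = 1 - 0.5312 = 0.4688, which rounds to 0.469.

0.469


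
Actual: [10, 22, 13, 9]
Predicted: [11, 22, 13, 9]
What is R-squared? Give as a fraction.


Mean(y) = 27/2. SS_res = 1. SS_tot = 105. R^2 = 1 - 1/(105) = 104/105.

104/105


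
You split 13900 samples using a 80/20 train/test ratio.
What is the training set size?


Test set = 13900 * 20% = 2780. Training set = 13900 - 2780 = 11120.

11120


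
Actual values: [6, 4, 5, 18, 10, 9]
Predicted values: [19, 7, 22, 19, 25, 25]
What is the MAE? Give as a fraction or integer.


MAE = (1/6) * (|6-19|=13 + |4-7|=3 + |5-22|=17 + |18-19|=1 + |10-25|=15 + |9-25|=16). Sum = 65. MAE = 65/6.

65/6


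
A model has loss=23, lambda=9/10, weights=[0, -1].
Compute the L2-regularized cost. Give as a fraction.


L2 sq norm = sum(w^2) = 1. J = 23 + 9/10 * 1 = 239/10.

239/10


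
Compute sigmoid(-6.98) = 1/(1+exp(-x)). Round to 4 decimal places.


sigma(-6.98) = 1/(1+e^(6.98)) = 1/(1+1074.918367) = 1/1075.918367 = 0.0009.

0.0009


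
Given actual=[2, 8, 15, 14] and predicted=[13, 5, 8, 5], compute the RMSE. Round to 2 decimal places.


MSE = 65.0000. RMSE = sqrt(65.0000) = 8.06.

8.06


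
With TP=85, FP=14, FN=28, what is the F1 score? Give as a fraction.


Precision = 85/99 = 85/99. Recall = 85/113 = 85/113. F1 = 2*P*R/(P+R) = 85/106.

85/106


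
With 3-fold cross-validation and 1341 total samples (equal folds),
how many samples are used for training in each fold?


Each validation fold has 1341/3 = 447 samples. Training set = 1341 - 447 = 894.

894


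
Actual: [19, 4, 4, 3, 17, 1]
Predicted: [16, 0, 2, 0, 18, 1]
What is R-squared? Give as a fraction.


Mean(y) = 8. SS_res = 39. SS_tot = 308. R^2 = 1 - 39/(308) = 269/308.

269/308


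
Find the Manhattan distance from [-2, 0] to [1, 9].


d = sum of absolute differences: |-2-1|=3 + |0-9|=9 = 12.

12


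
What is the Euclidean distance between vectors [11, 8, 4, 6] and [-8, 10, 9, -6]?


d = sqrt(sum of squared differences). (11--8)^2=361, (8-10)^2=4, (4-9)^2=25, (6--6)^2=144. Sum = 534.

sqrt(534)


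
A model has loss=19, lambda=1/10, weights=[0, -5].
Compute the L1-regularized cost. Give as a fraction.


L1 norm = sum(|w|) = 5. J = 19 + 1/10 * 5 = 39/2.

39/2


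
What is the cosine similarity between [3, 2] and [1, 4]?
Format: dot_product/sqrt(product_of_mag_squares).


dot = 11. |a|^2 = 13, |b|^2 = 17. cos = 11/sqrt(221).

11/sqrt(221)


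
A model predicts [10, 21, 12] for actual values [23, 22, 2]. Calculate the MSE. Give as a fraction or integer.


MSE = (1/3) * ((23-10)^2=169 + (22-21)^2=1 + (2-12)^2=100). Sum = 270. MSE = 90.

90


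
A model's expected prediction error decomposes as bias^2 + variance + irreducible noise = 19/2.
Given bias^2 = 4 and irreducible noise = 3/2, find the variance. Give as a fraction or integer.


Total error = bias^2 + variance + irreducible noise. So variance = 19/2 - 4 - 3/2 = 4.

4


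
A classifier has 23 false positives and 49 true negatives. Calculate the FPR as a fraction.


FPR = FP / (FP + TN) = 23 / 72 = 23/72.

23/72


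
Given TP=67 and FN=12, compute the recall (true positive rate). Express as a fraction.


Recall = TP / (TP + FN) = 67 / 79 = 67/79.

67/79


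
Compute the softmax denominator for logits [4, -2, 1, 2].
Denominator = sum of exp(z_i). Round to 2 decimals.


Denom = e^4=54.5982 + e^-2=0.1353 + e^1=2.7183 + e^2=7.3891. Sum = 64.8409, which rounds to 64.84.

64.84


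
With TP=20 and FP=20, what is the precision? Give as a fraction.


Precision = TP / (TP + FP) = 20 / 40 = 1/2.

1/2


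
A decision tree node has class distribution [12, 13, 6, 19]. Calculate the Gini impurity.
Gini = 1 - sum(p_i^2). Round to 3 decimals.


Total = 50. Proportions: 12/50, 13/50, 6/50, 19/50. sum(p_i^2) = 0.2840. Gini = 1 - 0.2840 = 0.7160, which rounds to 0.716.

0.716


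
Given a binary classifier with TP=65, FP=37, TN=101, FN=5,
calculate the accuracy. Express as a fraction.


Accuracy = (TP + TN) / (TP + TN + FP + FN) = (65 + 101) / 208 = 83/104.

83/104


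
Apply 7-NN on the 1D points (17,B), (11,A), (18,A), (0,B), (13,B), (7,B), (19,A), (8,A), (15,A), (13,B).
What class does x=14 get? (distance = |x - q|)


Distances: |17-14|=3, |11-14|=3, |18-14|=4, |0-14|=14, |13-14|=1, |7-14|=7, |19-14|=5, |8-14|=6, |15-14|=1, |13-14|=1. 7 nearest: (15,A), (13,B), (13,B), (11,A), (17,B), (18,A), (19,A). Counts: {'A': 4, 'B': 3}. Majority class: A.

A


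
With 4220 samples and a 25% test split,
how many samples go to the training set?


Test set = 4220 * 25% = 1055. Training set = 4220 - 1055 = 3165.

3165


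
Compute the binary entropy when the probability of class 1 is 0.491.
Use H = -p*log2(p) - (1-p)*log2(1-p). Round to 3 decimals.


H = -0.491*log2(0.491) - 0.509*log2(0.509) = 1.000.

1.000


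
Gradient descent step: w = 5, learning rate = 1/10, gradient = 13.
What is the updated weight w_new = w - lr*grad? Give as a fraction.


w_new = 5 - 1/10 * 13 = 5 - 13/10 = 37/10.

37/10


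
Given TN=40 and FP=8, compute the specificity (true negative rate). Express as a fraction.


Specificity = TN / (TN + FP) = 40 / 48 = 5/6.

5/6


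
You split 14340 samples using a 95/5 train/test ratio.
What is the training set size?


Test set = 14340 * 5% = 717. Training set = 14340 - 717 = 13623.

13623


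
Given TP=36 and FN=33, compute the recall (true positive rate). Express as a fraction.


Recall = TP / (TP + FN) = 36 / 69 = 12/23.

12/23


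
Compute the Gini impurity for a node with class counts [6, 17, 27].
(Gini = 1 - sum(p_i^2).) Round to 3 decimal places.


Total = 50. Proportions: 6/50, 17/50, 27/50. sum(p_i^2) = 0.4216. Gini = 1 - 0.4216 = 0.5784, which rounds to 0.578.

0.578


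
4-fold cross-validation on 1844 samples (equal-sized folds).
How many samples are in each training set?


Each validation fold has 1844/4 = 461 samples. Training set = 1844 - 461 = 1383.

1383


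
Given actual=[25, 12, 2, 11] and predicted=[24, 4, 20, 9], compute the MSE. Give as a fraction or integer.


MSE = (1/4) * ((25-24)^2=1 + (12-4)^2=64 + (2-20)^2=324 + (11-9)^2=4). Sum = 393. MSE = 393/4.

393/4


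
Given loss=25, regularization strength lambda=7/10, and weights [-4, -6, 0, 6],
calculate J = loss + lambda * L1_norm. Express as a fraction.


L1 norm = sum(|w|) = 16. J = 25 + 7/10 * 16 = 181/5.

181/5


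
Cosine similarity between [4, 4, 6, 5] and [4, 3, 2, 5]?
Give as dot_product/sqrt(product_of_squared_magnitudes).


dot = 65. |a|^2 = 93, |b|^2 = 54. cos = 65/sqrt(5022).

65/sqrt(5022)


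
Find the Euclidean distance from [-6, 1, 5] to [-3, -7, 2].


d = sqrt(sum of squared differences). (-6--3)^2=9, (1--7)^2=64, (5-2)^2=9. Sum = 82.

sqrt(82)


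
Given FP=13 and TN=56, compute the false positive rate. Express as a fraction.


FPR = FP / (FP + TN) = 13 / 69 = 13/69.

13/69


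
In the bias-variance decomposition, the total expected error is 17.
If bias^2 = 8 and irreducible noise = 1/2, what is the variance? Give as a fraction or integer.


Total error = bias^2 + variance + irreducible noise. So variance = 17 - 8 - 1/2 = 17/2.

17/2


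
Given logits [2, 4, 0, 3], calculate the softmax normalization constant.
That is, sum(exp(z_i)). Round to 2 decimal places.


Denom = e^2=7.3891 + e^4=54.5982 + e^0=1.0000 + e^3=20.0855. Sum = 83.0728, which rounds to 83.07.

83.07


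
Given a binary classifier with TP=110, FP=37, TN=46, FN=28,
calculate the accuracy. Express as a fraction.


Accuracy = (TP + TN) / (TP + TN + FP + FN) = (110 + 46) / 221 = 12/17.

12/17


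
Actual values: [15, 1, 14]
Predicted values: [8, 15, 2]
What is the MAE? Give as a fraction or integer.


MAE = (1/3) * (|15-8|=7 + |1-15|=14 + |14-2|=12). Sum = 33. MAE = 11.

11


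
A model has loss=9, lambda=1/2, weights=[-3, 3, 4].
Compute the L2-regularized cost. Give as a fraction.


L2 sq norm = sum(w^2) = 34. J = 9 + 1/2 * 34 = 26.

26


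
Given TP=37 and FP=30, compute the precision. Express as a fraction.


Precision = TP / (TP + FP) = 37 / 67 = 37/67.

37/67


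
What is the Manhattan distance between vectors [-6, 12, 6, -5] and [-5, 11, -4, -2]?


d = sum of absolute differences: |-6--5|=1 + |12-11|=1 + |6--4|=10 + |-5--2|=3 = 15.

15


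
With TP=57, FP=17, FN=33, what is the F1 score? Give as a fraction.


Precision = 57/74 = 57/74. Recall = 57/90 = 19/30. F1 = 2*P*R/(P+R) = 57/82.

57/82


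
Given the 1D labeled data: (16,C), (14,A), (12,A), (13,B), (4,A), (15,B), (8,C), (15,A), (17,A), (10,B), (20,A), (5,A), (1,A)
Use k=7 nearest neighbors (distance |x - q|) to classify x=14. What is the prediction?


Distances: |16-14|=2, |14-14|=0, |12-14|=2, |13-14|=1, |4-14|=10, |15-14|=1, |8-14|=6, |15-14|=1, |17-14|=3, |10-14|=4, |20-14|=6, |5-14|=9, |1-14|=13. 7 nearest: (14,A), (15,A), (13,B), (15,B), (12,A), (16,C), (17,A). Counts: {'A': 4, 'B': 2, 'C': 1}. Majority class: A.

A


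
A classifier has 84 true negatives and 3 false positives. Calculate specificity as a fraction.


Specificity = TN / (TN + FP) = 84 / 87 = 28/29.

28/29


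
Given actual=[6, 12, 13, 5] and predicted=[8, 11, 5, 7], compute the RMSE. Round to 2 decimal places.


MSE = 18.2500. RMSE = sqrt(18.2500) = 4.27.

4.27


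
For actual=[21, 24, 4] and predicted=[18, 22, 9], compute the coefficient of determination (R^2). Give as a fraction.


Mean(y) = 49/3. SS_res = 38. SS_tot = 698/3. R^2 = 1 - 38/(698/3) = 292/349.

292/349


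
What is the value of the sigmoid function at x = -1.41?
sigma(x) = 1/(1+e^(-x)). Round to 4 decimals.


sigma(-1.41) = 1/(1+e^(1.41)) = 1/(1+4.095955) = 1/5.095955 = 0.1962.

0.1962


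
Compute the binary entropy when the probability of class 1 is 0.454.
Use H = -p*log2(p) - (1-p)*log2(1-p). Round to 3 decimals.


H = -0.454*log2(0.454) - 0.546*log2(0.546) = 0.994.

0.994


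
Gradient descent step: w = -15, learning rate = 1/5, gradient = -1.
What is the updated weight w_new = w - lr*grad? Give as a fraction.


w_new = -15 - 1/5 * -1 = -15 - -1/5 = -74/5.

-74/5


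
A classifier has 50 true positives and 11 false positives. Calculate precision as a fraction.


Precision = TP / (TP + FP) = 50 / 61 = 50/61.

50/61


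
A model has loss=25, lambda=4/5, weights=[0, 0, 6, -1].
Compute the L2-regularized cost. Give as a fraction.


L2 sq norm = sum(w^2) = 37. J = 25 + 4/5 * 37 = 273/5.

273/5


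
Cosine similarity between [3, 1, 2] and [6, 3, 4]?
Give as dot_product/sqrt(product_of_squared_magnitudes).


dot = 29. |a|^2 = 14, |b|^2 = 61. cos = 29/sqrt(854).

29/sqrt(854)


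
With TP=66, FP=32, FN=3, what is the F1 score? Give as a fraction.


Precision = 66/98 = 33/49. Recall = 66/69 = 22/23. F1 = 2*P*R/(P+R) = 132/167.

132/167


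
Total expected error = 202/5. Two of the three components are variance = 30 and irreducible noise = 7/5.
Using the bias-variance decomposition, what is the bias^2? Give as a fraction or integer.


Total error = bias^2 + variance + irreducible noise. So bias^2 = 202/5 - 30 - 7/5 = 9.

9


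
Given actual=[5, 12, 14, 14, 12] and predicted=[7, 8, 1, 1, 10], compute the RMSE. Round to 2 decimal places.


MSE = 72.4000. RMSE = sqrt(72.4000) = 8.51.

8.51


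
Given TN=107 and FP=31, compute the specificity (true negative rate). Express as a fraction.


Specificity = TN / (TN + FP) = 107 / 138 = 107/138.

107/138


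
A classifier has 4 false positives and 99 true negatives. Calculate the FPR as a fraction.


FPR = FP / (FP + TN) = 4 / 103 = 4/103.

4/103


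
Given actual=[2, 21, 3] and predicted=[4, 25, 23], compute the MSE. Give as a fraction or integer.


MSE = (1/3) * ((2-4)^2=4 + (21-25)^2=16 + (3-23)^2=400). Sum = 420. MSE = 140.

140


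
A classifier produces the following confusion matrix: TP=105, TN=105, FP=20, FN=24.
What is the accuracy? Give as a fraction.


Accuracy = (TP + TN) / (TP + TN + FP + FN) = (105 + 105) / 254 = 105/127.

105/127


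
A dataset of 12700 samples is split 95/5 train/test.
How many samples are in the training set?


Test set = 12700 * 5% = 635. Training set = 12700 - 635 = 12065.

12065


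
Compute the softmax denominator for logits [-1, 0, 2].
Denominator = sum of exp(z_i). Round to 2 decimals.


Denom = e^-1=0.3679 + e^0=1.0000 + e^2=7.3891. Sum = 8.7570, which rounds to 8.76.

8.76
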